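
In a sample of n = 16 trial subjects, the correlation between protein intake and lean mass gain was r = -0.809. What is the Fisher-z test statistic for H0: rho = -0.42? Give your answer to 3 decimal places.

-2.439

z_r = atanh(-0.809) = -1.124128,  z_0 = atanh(-0.42) = -0.447692
SE = 1/√(n−3) = 1/√13 = 0.277350
z = (z_r − z_0)/SE = (-1.124128 − (-0.447692)) / 0.277350 = -0.676436 / 0.277350 = -2.439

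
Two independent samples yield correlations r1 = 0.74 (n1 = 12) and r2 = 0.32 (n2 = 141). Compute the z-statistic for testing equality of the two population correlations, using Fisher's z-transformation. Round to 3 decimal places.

Fisher z-transforms: z1 = atanh(0.74) = 0.950479, z2 = atanh(0.32) = 0.331647; difference d = 0.618832
Var(d) = 1/9 + 1/138 = 0.1111111 + 0.0072464 = 0.1183575
z = d/√Var(d) = 0.618832 / √0.1183575 = 0.618832 / 0.344031 = 1.799

1.799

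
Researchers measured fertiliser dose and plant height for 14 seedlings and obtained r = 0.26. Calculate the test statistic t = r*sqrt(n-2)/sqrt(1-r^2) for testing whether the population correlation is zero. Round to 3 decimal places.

0.933

t = r·√(n−2) / √(1−r²) with r = 0.26, n = 14
  = 0.26·√12 / √(1 − 0.0676)
  = 0.26·3.464102 / 0.965609
  = 0.900667 / 0.965609 = 0.933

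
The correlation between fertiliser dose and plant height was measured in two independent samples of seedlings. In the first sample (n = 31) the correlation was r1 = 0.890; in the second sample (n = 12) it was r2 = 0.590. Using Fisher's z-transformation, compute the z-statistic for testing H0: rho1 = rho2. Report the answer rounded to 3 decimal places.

Fisher z-transforms: z1 = atanh(0.890) = 1.421926, z2 = atanh(0.590) = 0.677666; difference d = 0.744260
Var(d) = 1/28 + 1/9 = 0.0357143 + 0.1111111 = 0.1468254
z = d/√Var(d) = 0.744260 / √0.1468254 = 0.744260 / 0.383178 = 1.942

1.942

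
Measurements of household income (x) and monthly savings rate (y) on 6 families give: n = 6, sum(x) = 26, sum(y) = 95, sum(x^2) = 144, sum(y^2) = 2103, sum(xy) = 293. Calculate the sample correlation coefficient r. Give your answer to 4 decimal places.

-0.8663

S_xy = nΣxy − ΣxΣy = 6·293 − 26·95 = 1758 − 2470 = -712
S_xx = nΣx² − (Σx)² = 6·144 − 26² = 864 − 676 = 188
S_yy = nΣy² − (Σy)² = 6·2103 − 95² = 12618 − 9025 = 3593
r = S_xy / √(S_xx·S_yy) = -712 / √(188·3593) = -712 / √675484 = -712 / 821.8783 = -0.8663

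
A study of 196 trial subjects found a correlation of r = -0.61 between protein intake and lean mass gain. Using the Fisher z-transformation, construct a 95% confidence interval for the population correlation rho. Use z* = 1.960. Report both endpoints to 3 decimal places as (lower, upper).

z_r = atanh(-0.61) = -0.708921;  SE = 1/√(n−3) = 1/√193 = 0.071982
z-limits: -0.708921 ± 1.960·0.071982 = -0.708921 ± 0.141085 = [-0.850006, -0.567836]
ρ-limits: (tanh -0.850006, tanh -0.567836) = (-0.691, -0.514)

(-0.691, -0.514)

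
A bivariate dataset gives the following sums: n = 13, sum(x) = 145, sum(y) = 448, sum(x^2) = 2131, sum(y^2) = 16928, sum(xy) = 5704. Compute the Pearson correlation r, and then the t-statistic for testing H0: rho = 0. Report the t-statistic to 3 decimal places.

S_xy = nΣxy − ΣxΣy = 13·5704 − 145·448 = 74152 − 64960 = 9192
S_xx = nΣx² − (Σx)² = 13·2131 − 145² = 27703 − 21025 = 6678
S_yy = nΣy² − (Σy)² = 13·16928 − 448² = 220064 − 200704 = 19360
r = S_xy / √(S_xx·S_yy) = 9192 / √(6678·19360) = 9192 / √129286080 = 9192 / 11370.4037 = 0.8084
t = r·√(n−2)/√(1−r²) = 0.8084·√11 / √(1−0.653511) = 2.681159 / 0.588633 = 4.555

4.555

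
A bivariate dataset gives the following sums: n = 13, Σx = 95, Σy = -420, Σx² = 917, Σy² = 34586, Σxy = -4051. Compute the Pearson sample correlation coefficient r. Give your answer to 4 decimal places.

Numerator: nΣxy − (Σx)(Σy) = 13·(-4051) − (95)(-420) = -12763
Denominator: √[(nΣx²−(Σx)²)(nΣy²−(Σy)²)]
  nΣx²−(Σx)² = 13·917 − 9025 = 2896;  nΣy²−(Σy)² = 13·34586 − 176400 = 273218
  √(2896·273218) = √791239328 = 28128.9767
r = -12763 / 28128.9767 = -0.4537

-0.4537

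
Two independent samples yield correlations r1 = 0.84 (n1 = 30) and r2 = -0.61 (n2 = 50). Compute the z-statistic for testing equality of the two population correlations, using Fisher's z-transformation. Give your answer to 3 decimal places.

7.993

z1 = atanh(0.84) = 1.221174,  z2 = atanh(-0.61) = -0.708921
SE = √(1/(n1−3) + 1/(n2−3)) = √(1/27 + 1/47) = √(0.0370370 + 0.0212766) = √0.0583136 = 0.241482
z = (z1 − z2)/SE = (1.221174 − (-0.708921)) / 0.241482 = 1.930095 / 0.241482 = 7.993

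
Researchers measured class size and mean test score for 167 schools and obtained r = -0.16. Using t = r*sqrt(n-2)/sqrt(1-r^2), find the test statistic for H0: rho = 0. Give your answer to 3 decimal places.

-2.082

t = r·√(n−2) / √(1−r²) with r = -0.16, n = 167
  = -0.16·√165 / √(1 − 0.0256)
  = -0.16·12.845233 / 0.987117
  = -2.055237 / 0.987117 = -2.082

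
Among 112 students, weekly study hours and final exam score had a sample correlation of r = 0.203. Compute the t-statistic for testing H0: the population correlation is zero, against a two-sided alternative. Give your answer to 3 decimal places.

2.174

t = r·√(n−2) / √(1−r²) with r = 0.203, n = 112
  = 0.203·√110 / √(1 − 0.041209)
  = 0.203·10.488088 / 0.979179
  = 2.129082 / 0.979179 = 2.174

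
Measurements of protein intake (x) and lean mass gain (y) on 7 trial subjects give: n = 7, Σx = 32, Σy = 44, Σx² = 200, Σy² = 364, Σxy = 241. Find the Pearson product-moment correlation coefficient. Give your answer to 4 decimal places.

0.5816

S_xy = nΣxy − ΣxΣy = 7·241 − 32·44 = 1687 − 1408 = 279
S_xx = nΣx² − (Σx)² = 7·200 − 32² = 1400 − 1024 = 376
S_yy = nΣy² − (Σy)² = 7·364 − 44² = 2548 − 1936 = 612
r = S_xy / √(S_xx·S_yy) = 279 / √(376·612) = 279 / √230112 = 279 / 479.6999 = 0.5816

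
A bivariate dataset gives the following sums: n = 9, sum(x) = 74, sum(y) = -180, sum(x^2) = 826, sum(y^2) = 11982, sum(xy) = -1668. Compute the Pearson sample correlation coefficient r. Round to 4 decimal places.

-0.1392

S_xy = nΣxy − ΣxΣy = 9·(-1668) − 74·(-180) = -15012 − (-13320) = -1692
S_xx = nΣx² − (Σx)² = 9·826 − 74² = 7434 − 5476 = 1958
S_yy = nΣy² − (Σy)² = 9·11982 − (-180)² = 107838 − 32400 = 75438
r = S_xy / √(S_xx·S_yy) = -1692 / √(1958·75438) = -1692 / √147707604 = -1692 / 12153.5017 = -0.1392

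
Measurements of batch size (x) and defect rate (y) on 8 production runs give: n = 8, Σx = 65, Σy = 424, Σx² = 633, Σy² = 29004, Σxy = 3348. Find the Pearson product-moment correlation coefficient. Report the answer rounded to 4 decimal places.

S_xy = nΣxy − ΣxΣy = 8·3348 − 65·424 = 26784 − 27560 = -776
S_xx = nΣx² − (Σx)² = 8·633 − 65² = 5064 − 4225 = 839
S_yy = nΣy² − (Σy)² = 8·29004 − 424² = 232032 − 179776 = 52256
r = S_xy / √(S_xx·S_yy) = -776 / √(839·52256) = -776 / √43842784 = -776 / 6621.3884 = -0.1172

-0.1172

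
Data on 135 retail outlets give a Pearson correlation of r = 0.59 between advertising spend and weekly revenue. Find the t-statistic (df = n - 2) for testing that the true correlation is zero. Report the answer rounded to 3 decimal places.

8.427

1 − r² = 1 − 0.3481 = 0.6519;  √(1−r²) = 0.807403
√(n−2) = √133 = 11.532563
t = r·√(n−2)/√(1−r²) = 0.59 · 11.532563 / 0.807403 = 8.427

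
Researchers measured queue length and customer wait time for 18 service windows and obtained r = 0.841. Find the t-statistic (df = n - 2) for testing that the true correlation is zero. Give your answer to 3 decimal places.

6.218

1 − r² = 1 − 0.707281 = 0.292719;  √(1−r²) = 0.541035
√(n−2) = √16 = 4.000000
t = r·√(n−2)/√(1−r²) = 0.841 · 4.000000 / 0.541035 = 6.218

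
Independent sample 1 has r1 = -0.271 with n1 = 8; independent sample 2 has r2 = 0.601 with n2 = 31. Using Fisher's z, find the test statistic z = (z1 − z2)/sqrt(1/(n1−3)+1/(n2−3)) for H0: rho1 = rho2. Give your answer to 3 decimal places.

-2.003

Fisher z-transforms: z1 = atanh(-0.271) = -0.277943, z2 = atanh(0.601) = 0.694711; difference d = -0.972654
Var(d) = 1/5 + 1/28 = 0.2000000 + 0.0357143 = 0.2357143
z = d/√Var(d) = -0.972654 / √0.2357143 = -0.972654 / 0.485504 = -2.003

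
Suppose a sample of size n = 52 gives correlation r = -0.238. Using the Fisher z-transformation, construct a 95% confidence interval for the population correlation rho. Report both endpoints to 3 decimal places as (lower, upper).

(-0.480, 0.037)

Fisher z: z_r = atanh(r) = ½·ln((1+(-0.238))/(1−(-0.238))) = -0.242653
SE(z) = 1/√(n−3) = 1/√49 = 0.142857
95% ⇒ z* = 1.960; margin = 1.960·0.142857 = 0.280000
CI on z-scale: (-0.522653, 0.037347)
Back-transform: tanh(-0.522653) = -0.479745, tanh(0.037347) = 0.037330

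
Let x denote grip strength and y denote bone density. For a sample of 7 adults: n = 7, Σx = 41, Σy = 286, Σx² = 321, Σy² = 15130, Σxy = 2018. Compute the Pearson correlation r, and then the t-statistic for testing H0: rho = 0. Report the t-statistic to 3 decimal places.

S_xy = nΣxy − ΣxΣy = 7·2018 − 41·286 = 14126 − 11726 = 2400
S_xx = nΣx² − (Σx)² = 7·321 − 41² = 2247 − 1681 = 566
S_yy = nΣy² − (Σy)² = 7·15130 − 286² = 105910 − 81796 = 24114
r = S_xy / √(S_xx·S_yy) = 2400 / √(566·24114) = 2400 / √13648524 = 2400 / 3694.3909 = 0.6496
t = r·√(n−2)/√(1−r²) = 0.6496·√5 / √(1−0.421980) = 1.452550 / 0.760276 = 1.911

1.911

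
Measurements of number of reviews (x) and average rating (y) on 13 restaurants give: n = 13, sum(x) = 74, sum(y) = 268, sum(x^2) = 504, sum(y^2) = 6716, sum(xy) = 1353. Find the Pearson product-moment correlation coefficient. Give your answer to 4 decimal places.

-0.5495

Numerator: nΣxy − (Σx)(Σy) = 13·1353 − (74)(268) = -2243
Denominator: √[(nΣx²−(Σx)²)(nΣy²−(Σy)²)]
  nΣx²−(Σx)² = 13·504 − 5476 = 1076;  nΣy²−(Σy)² = 13·6716 − 71824 = 15484
  √(1076·15484) = √16660784 = 4081.7624
r = -2243 / 4081.7624 = -0.5495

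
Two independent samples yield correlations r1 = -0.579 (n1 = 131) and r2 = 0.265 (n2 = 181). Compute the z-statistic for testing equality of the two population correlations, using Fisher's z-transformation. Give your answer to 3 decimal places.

Fisher z-transforms: z1 = atanh(-0.579) = -0.660957, z2 = atanh(0.265) = 0.271478; difference d = -0.932435
Var(d) = 1/128 + 1/178 = 0.0078125 + 0.0056180 = 0.0134305
z = d/√Var(d) = -0.932435 / √0.0134305 = -0.932435 / 0.115890 = -8.046

-8.046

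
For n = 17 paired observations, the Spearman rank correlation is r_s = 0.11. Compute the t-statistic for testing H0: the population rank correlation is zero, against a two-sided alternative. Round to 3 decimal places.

0.429

1 − r_s² = 1 − 0.0121 = 0.9879;  √(1−r_s²) = 0.993932
√(n−2) = √15 = 3.872983
t = r_s·√(n−2)/√(1−r_s²) = 0.11 · 3.872983 / 0.993932 = 0.429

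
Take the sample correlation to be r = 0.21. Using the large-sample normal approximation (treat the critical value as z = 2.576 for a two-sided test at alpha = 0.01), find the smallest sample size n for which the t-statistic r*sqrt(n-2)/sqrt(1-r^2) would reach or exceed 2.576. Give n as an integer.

r√(n−2)/√(1−r²) ≥ 2.576  ⇔  n−2 ≥ (2.576)²·(1−r²)/r²
(1−r²)/r² = (1−0.0441)/0.0441 = 21.6757
n ≥ 2 + 6.635776·21.6757 = 2 + 143.8351 = 145.8351
⌈145.8351⌉ = 146

146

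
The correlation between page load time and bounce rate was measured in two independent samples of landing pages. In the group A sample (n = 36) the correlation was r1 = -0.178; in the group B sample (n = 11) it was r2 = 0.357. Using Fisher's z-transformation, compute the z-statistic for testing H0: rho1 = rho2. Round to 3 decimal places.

-1.404

Fisher z-transforms: z1 = atanh(-0.178) = -0.179916, z2 = atanh(0.357) = 0.373443; difference d = -0.553359
Var(d) = 1/33 + 1/8 = 0.0303030 + 0.1250000 = 0.1553030
z = d/√Var(d) = -0.553359 / √0.1553030 = -0.553359 / 0.394085 = -1.404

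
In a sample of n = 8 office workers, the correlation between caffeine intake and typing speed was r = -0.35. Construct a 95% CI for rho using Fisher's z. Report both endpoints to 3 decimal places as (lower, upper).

(-0.846, 0.471)

z_r = atanh(-0.35) = -0.365444;  SE = 1/√(n−3) = 1/√5 = 0.447214
z-limits: -0.365444 ± 1.960·0.447214 = -0.365444 ± 0.876539 = [-1.241983, 0.511095]
ρ-limits: (tanh -1.241983, tanh 0.511095) = (-0.846, 0.471)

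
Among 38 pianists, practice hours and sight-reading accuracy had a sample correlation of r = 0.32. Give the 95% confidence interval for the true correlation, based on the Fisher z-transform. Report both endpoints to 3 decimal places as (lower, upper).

(0.000, 0.580)

z_r = atanh(0.32) = 0.331647;  SE = 1/√(n−3) = 1/√35 = 0.169031
z-limits: 0.331647 ± 1.960·0.169031 = 0.331647 ± 0.331301 = [0.000346, 0.662948]
ρ-limits: (tanh 0.000346, tanh 0.662948) = (0.000, 0.580)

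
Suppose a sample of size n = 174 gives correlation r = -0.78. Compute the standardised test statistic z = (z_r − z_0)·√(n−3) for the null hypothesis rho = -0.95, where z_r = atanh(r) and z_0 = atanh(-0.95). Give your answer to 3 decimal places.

10.284

Fisher z: atanh(-0.78) = -1.045371, atanh(-0.95) = -1.831781
z = (z_r − z_0)·√(n−3) = (-1.045371 − (-1.831781))·√171 = 0.786410 · 13.076697 = 10.284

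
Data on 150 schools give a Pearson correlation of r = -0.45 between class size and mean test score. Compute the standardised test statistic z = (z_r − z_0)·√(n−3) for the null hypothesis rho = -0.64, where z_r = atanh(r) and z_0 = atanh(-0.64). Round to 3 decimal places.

Fisher z: atanh(-0.45) = -0.484700, atanh(-0.64) = -0.758174
z = (z_r − z_0)·√(n−3) = (-0.484700 − (-0.758174))·√147 = 0.273474 · 12.124356 = 3.316

3.316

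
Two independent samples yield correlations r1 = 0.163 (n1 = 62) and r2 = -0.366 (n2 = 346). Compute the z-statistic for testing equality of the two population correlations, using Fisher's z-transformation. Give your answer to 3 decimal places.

3.890

z1 = atanh(0.163) = 0.164467,  z2 = atanh(-0.366) = -0.383797
SE = √(1/(n1−3) + 1/(n2−3)) = √(1/59 + 1/343) = √(0.0169492 + 0.0029155) = √0.0198647 = 0.140942
z = (z1 − z2)/SE = (0.164467 − (-0.383797)) / 0.140942 = 0.548264 / 0.140942 = 3.890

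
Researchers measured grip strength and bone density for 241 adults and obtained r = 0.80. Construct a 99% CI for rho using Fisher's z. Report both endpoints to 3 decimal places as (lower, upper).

z_r = atanh(0.80) = 1.098612;  SE = 1/√(n−3) = 1/√238 = 0.064820
z-limits: 1.098612 ± 2.576·0.064820 = 1.098612 ± 0.166976 = [0.931636, 1.265588]
ρ-limits: (tanh 0.931636, tanh 1.265588) = (0.731, 0.853)

(0.731, 0.853)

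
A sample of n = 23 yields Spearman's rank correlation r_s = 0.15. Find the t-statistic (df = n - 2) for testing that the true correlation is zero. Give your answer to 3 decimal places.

0.695

1 − r_s² = 1 − 0.0225 = 0.9775;  √(1−r_s²) = 0.988686
√(n−2) = √21 = 4.582576
t = r_s·√(n−2)/√(1−r_s²) = 0.15 · 4.582576 / 0.988686 = 0.695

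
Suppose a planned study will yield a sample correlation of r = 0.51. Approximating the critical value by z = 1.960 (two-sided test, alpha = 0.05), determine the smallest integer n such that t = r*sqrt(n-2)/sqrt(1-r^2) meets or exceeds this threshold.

Need r·√(n−2)/√(1−r²) ≥ 1.960
√(n−2) ≥ 1.960·√(1−0.2601) / 0.51 = 1.960·0.860174 / 0.51 = 3.3058
n−2 ≥ 10.9283  ⇒  n ≥ 12.9283
Smallest integer n = 13

13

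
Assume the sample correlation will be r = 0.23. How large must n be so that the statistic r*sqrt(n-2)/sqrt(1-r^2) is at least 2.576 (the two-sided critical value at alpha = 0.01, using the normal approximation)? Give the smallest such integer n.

r√(n−2)/√(1−r²) ≥ 2.576  ⇔  n−2 ≥ (2.576)²·(1−r²)/r²
(1−r²)/r² = (1−0.0529)/0.0529 = 17.9036
n ≥ 2 + 6.635776·17.9036 = 2 + 118.8043 = 120.8043
⌈120.8043⌉ = 121

121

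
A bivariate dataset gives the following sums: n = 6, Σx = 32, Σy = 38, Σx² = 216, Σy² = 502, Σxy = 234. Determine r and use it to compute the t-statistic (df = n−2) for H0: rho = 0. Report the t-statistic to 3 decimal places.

S_xy = nΣxy − ΣxΣy = 6·234 − 32·38 = 1404 − 1216 = 188
S_xx = nΣx² − (Σx)² = 6·216 − 32² = 1296 − 1024 = 272
S_yy = nΣy² − (Σy)² = 6·502 − 38² = 3012 − 1444 = 1568
r = S_xy / √(S_xx·S_yy) = 188 / √(272·1568) = 188 / √426496 = 188 / 653.0666 = 0.2879
t = r·√(n−2)/√(1−r²) = 0.2879·√4 / √(1−0.082886) = 0.575800 / 0.957661 = 0.601

0.601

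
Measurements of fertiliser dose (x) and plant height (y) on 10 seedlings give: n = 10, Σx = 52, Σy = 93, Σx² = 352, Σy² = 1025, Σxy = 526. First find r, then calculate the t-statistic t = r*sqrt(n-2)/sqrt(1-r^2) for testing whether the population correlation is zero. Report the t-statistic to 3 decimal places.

1.130

Numerator: nΣxy − (Σx)(Σy) = 10·526 − (52)(93) = 424
Denominator: √[(nΣx²−(Σx)²)(nΣy²−(Σy)²)]
  nΣx²−(Σx)² = 10·352 − 2704 = 816;  nΣy²−(Σy)² = 10·1025 − 8649 = 1601
  √(816·1601) = √1306416 = 1142.9856
r = 424 / 1142.9856 = 0.3710
t = r·√(n−2)/√(1−r²) = 0.3710·√8 / √(1−0.137641) = 1.049346 / 0.928633 = 1.130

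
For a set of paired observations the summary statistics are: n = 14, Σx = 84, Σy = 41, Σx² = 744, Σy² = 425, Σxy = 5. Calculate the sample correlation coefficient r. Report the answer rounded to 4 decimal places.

-0.8909

Numerator: nΣxy − (Σx)(Σy) = 14·5 − (84)(41) = -3374
Denominator: √[(nΣx²−(Σx)²)(nΣy²−(Σy)²)]
  nΣx²−(Σx)² = 14·744 − 7056 = 3360;  nΣy²−(Σy)² = 14·425 − 1681 = 4269
  √(3360·4269) = √14343840 = 3787.3262
r = -3374 / 3787.3262 = -0.8909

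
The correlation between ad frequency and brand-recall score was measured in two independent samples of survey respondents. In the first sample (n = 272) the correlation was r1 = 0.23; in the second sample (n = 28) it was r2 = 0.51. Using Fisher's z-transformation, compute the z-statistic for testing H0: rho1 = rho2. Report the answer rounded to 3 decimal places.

-1.571

z1 = atanh(0.23) = 0.234189,  z2 = atanh(0.51) = 0.562730
SE = √(1/(n1−3) + 1/(n2−3)) = √(1/269 + 1/25) = √(0.0037175 + 0.0400000) = √0.0437175 = 0.209087
z = (z1 − z2)/SE = (0.234189 − 0.562730) / 0.209087 = -0.328541 / 0.209087 = -1.571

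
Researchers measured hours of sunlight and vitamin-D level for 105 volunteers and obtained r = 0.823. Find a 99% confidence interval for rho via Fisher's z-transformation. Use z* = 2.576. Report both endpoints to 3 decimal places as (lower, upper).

Fisher z: z_r = atanh(r) = ½·ln((1+0.823)/(1−0.823)) = 1.166045
SE(z) = 1/√(n−3) = 1/√102 = 0.099015
99% ⇒ z* = 2.576; margin = 2.576·0.099015 = 0.255063
CI on z-scale: (0.910982, 1.421108)
Back-transform: tanh(0.910982) = 0.721603, tanh(1.421108) = 0.889830

(0.722, 0.890)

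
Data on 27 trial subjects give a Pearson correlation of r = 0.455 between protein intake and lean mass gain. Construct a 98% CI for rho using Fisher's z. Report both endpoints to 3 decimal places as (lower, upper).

Fisher z: z_r = atanh(r) = ½·ln((1+0.455)/(1−0.455)) = 0.490988
SE(z) = 1/√(n−3) = 1/√24 = 0.204124
98% ⇒ z* = 2.326; margin = 2.326·0.204124 = 0.474792
CI on z-scale: (0.016196, 0.965780)
Back-transform: tanh(0.016196) = 0.016195, tanh(0.965780) = 0.746844

(0.016, 0.747)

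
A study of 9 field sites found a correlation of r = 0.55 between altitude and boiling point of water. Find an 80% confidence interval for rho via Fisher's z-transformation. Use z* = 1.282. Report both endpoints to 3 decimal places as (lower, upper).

(0.095, 0.815)

z_r = atanh(0.55) = 0.618381;  SE = 1/√(n−3) = 1/√6 = 0.408248
z-limits: 0.618381 ± 1.282·0.408248 = 0.618381 ± 0.523374 = [0.095007, 1.141755]
ρ-limits: (tanh 0.095007, tanh 1.141755) = (0.095, 0.815)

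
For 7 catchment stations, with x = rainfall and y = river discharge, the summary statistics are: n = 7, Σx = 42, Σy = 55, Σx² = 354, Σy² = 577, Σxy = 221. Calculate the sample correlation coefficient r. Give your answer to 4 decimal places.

-0.8967

Numerator: nΣxy − (Σx)(Σy) = 7·221 − (42)(55) = -763
Denominator: √[(nΣx²−(Σx)²)(nΣy²−(Σy)²)]
  nΣx²−(Σx)² = 7·354 − 1764 = 714;  nΣy²−(Σy)² = 7·577 − 3025 = 1014
  √(714·1014) = √723996 = 850.8795
r = -763 / 850.8795 = -0.8967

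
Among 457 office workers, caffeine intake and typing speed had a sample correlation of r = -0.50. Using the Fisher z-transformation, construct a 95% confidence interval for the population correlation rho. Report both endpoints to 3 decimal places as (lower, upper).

z_r = atanh(-0.50) = -0.549306;  SE = 1/√(n−3) = 1/√454 = 0.046932
z-limits: -0.549306 ± 1.960·0.046932 = -0.549306 ± 0.091987 = [-0.641293, -0.457319]
ρ-limits: (tanh -0.641293, tanh -0.457319) = (-0.566, -0.428)

(-0.566, -0.428)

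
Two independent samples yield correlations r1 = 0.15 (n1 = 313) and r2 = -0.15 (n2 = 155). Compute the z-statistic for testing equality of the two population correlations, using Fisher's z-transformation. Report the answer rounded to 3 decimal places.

z1 = atanh(0.15) = 0.151140,  z2 = atanh(-0.15) = -0.151140
SE = √(1/(n1−3) + 1/(n2−3)) = √(1/310 + 1/152) = √(0.0032258 + 0.0065789) = √0.0098047 = 0.099019
z = (z1 − z2)/SE = (0.151140 − (-0.151140)) / 0.099019 = 0.302280 / 0.099019 = 3.053

3.053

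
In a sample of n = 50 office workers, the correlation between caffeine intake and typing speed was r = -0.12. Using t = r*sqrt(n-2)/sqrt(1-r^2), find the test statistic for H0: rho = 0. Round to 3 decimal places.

-0.837

t = r·√(n−2) / √(1−r²) with r = -0.12, n = 50
  = -0.12·√48 / √(1 − 0.0144)
  = -0.12·6.928203 / 0.992774
  = -0.831384 / 0.992774 = -0.837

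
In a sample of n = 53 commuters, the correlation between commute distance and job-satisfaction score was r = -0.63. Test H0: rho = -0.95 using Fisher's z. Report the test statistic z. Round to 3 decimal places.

z_r = atanh(-0.63) = -0.741416,  z_0 = atanh(-0.95) = -1.831781
SE = 1/√(n−3) = 1/√50 = 0.141421
z = (z_r − z_0)/SE = (-0.741416 − (-1.831781)) / 0.141421 = 1.090365 / 0.141421 = 7.710

7.710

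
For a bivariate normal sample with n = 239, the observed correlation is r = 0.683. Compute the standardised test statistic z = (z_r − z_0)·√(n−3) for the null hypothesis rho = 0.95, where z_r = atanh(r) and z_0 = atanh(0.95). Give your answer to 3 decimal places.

Fisher z: atanh(0.683) = 0.834716, atanh(0.95) = 1.831781
z = (z_r − z_0)·√(n−3) = (0.834716 − 1.831781)·√236 = -0.997065 · 15.362291 = -15.317

-15.317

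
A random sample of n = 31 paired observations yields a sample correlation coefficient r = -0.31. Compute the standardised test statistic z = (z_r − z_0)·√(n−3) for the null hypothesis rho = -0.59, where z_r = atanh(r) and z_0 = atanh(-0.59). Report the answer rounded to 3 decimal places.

1.890

z_r = atanh(-0.31) = -0.320545,  z_0 = atanh(-0.59) = -0.677666
SE = 1/√(n−3) = 1/√28 = 0.188982
z = (z_r − z_0)/SE = (-0.320545 − (-0.677666)) / 0.188982 = 0.357121 / 0.188982 = 1.890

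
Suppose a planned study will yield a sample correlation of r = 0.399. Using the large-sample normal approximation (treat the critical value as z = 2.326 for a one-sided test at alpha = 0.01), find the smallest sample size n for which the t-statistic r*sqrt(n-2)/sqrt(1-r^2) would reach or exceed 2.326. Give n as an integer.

31

Need r·√(n−2)/√(1−r²) ≥ 2.326
√(n−2) ≥ 2.326·√(1−0.159201) / 0.399 = 2.326·0.916951 / 0.399 = 5.3454
n−2 ≥ 28.5733  ⇒  n ≥ 30.5733
Smallest integer n = 31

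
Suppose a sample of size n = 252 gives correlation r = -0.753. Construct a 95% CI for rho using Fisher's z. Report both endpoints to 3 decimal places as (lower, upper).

z_r = atanh(-0.753) = -0.979848;  SE = 1/√(n−3) = 1/√249 = 0.063372
z-limits: -0.979848 ± 1.960·0.063372 = -0.979848 ± 0.124209 = [-1.104057, -0.855639]
ρ-limits: (tanh -1.104057, tanh -0.855639) = (-0.802, -0.694)

(-0.802, -0.694)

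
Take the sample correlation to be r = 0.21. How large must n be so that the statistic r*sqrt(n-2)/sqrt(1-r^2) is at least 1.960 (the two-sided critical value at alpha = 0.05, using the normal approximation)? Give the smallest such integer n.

r√(n−2)/√(1−r²) ≥ 1.960  ⇔  n−2 ≥ (1.960)²·(1−r²)/r²
(1−r²)/r² = (1−0.0441)/0.0441 = 21.6757
n ≥ 2 + 3.8416·21.6757 = 2 + 83.2694 = 85.2694
⌈85.2694⌉ = 86

86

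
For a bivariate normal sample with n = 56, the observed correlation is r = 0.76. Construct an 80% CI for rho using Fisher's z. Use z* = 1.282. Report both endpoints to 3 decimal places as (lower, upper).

z_r = atanh(0.76) = 0.996215;  SE = 1/√(n−3) = 1/√53 = 0.137361
z-limits: 0.996215 ± 1.282·0.137361 = 0.996215 ± 0.176097 = [0.820118, 1.172312]
ρ-limits: (tanh 0.820118, tanh 1.172312) = (0.675, 0.825)

(0.675, 0.825)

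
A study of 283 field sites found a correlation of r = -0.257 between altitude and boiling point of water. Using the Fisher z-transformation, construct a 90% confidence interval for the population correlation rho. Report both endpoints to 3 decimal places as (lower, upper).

Fisher z: z_r = atanh(r) = ½·ln((1+(-0.257))/(1−(-0.257))) = -0.262894
SE(z) = 1/√(n−3) = 1/√280 = 0.059761
90% ⇒ z* = 1.645; margin = 1.645·0.059761 = 0.098307
CI on z-scale: (-0.361201, -0.164587)
Back-transform: tanh(-0.361201) = -0.346271, tanh(-0.164587) = -0.163117

(-0.346, -0.163)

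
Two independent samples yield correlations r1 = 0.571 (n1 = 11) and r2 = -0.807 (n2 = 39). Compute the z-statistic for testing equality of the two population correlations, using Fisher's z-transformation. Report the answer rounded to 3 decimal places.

Fisher z-transforms: z1 = atanh(0.571) = 0.649005, z2 = atanh(-0.807) = -1.118367; difference d = 1.767372
Var(d) = 1/8 + 1/36 = 0.1250000 + 0.0277778 = 0.1527778
z = d/√Var(d) = 1.767372 / √0.1527778 = 1.767372 / 0.390868 = 4.522

4.522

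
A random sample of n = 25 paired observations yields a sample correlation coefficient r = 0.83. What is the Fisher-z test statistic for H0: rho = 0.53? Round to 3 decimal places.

2.805

z_r = atanh(0.83) = 1.188136,  z_0 = atanh(0.53) = 0.590145
SE = 1/√(n−3) = 1/√22 = 0.213201
z = (z_r − z_0)/SE = (1.188136 − 0.590145) / 0.213201 = 0.597991 / 0.213201 = 2.805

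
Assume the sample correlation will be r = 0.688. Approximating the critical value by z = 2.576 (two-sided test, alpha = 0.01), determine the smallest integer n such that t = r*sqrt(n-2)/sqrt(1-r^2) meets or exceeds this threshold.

10

r√(n−2)/√(1−r²) ≥ 2.576  ⇔  n−2 ≥ (2.576)²·(1−r²)/r²
(1−r²)/r² = (1−0.473344)/0.473344 = 1.1126
n ≥ 2 + 6.635776·1.1126 = 2 + 7.3830 = 9.3830
⌈9.3830⌉ = 10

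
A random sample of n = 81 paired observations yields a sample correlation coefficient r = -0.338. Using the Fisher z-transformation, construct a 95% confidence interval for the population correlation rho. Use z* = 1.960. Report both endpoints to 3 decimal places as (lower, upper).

Fisher z: z_r = atanh(r) = ½·ln((1+(-0.338))/(1−(-0.338))) = -0.351833
SE(z) = 1/√(n−3) = 1/√78 = 0.113228
95% ⇒ z* = 1.960; margin = 1.960·0.113228 = 0.221927
CI on z-scale: (-0.573760, -0.129906)
Back-transform: tanh(-0.573760) = -0.518115, tanh(-0.129906) = -0.129180

(-0.518, -0.129)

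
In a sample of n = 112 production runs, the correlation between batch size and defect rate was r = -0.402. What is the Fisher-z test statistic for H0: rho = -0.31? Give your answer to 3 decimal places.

-1.101

Fisher z: atanh(-0.402) = -0.426032, atanh(-0.31) = -0.320545
z = (z_r − z_0)·√(n−3) = (-0.426032 − (-0.320545))·√109 = -0.105487 · 10.440307 = -1.101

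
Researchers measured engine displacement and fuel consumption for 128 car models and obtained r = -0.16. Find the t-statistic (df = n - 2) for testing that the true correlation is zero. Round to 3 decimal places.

-1.819

t = r·√(n−2) / √(1−r²) with r = -0.16, n = 128
  = -0.16·√126 / √(1 − 0.0256)
  = -0.16·11.224972 / 0.987117
  = -1.795996 / 0.987117 = -1.819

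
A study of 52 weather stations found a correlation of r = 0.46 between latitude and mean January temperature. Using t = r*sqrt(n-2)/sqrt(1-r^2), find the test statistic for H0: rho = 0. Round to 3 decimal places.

3.663

1 − r² = 1 − 0.2116 = 0.7884;  √(1−r²) = 0.887919
√(n−2) = √50 = 7.071068
t = r·√(n−2)/√(1−r²) = 0.46 · 7.071068 / 0.887919 = 3.663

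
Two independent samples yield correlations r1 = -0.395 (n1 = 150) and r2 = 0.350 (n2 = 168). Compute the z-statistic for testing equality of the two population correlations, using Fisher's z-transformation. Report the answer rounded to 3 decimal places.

Fisher z-transforms: z1 = atanh(-0.395) = -0.417711, z2 = atanh(0.350) = 0.365444; difference d = -0.783155
Var(d) = 1/147 + 1/165 = 0.0068027 + 0.0060606 = 0.0128633
z = d/√Var(d) = -0.783155 / √0.0128633 = -0.783155 / 0.113416 = -6.905

-6.905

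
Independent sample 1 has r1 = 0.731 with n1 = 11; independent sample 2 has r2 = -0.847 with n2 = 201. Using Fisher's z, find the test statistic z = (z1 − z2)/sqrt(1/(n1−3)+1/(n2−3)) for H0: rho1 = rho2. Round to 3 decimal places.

z1 = atanh(0.731) = 0.930872,  z2 = atanh(-0.847) = -1.245440
SE = √(1/(n1−3) + 1/(n2−3)) = √(1/8 + 1/198) = √(0.1250000 + 0.0050505) = √0.1300505 = 0.360625
z = (z1 − z2)/SE = (0.930872 − (-1.245440)) / 0.360625 = 2.176312 / 0.360625 = 6.035

6.035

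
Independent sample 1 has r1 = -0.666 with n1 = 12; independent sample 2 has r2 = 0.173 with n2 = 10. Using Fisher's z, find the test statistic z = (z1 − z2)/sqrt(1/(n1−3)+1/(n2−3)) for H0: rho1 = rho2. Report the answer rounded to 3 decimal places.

Fisher z-transforms: z1 = atanh(-0.666) = -0.803520, z2 = atanh(0.173) = 0.174758; difference d = -0.978278
Var(d) = 1/9 + 1/7 = 0.1111111 + 0.1428571 = 0.2539682
z = d/√Var(d) = -0.978278 / √0.2539682 = -0.978278 / 0.503953 = -1.941

-1.941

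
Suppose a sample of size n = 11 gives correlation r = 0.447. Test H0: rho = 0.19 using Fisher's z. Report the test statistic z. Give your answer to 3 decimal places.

z_r = atanh(0.447) = 0.480945,  z_0 = atanh(0.19) = 0.192337
SE = 1/√(n−3) = 1/√8 = 0.353553
z = (z_r − z_0)/SE = (0.480945 − 0.192337) / 0.353553 = 0.288608 / 0.353553 = 0.816

0.816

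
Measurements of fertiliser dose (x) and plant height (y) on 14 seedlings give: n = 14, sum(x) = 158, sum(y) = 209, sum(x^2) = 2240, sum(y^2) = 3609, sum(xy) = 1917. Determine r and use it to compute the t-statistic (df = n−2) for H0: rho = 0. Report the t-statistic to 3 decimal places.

-9.102

S_xy = nΣxy − ΣxΣy = 14·1917 − 158·209 = 26838 − 33022 = -6184
S_xx = nΣx² − (Σx)² = 14·2240 − 158² = 31360 − 24964 = 6396
S_yy = nΣy² − (Σy)² = 14·3609 − 209² = 50526 − 43681 = 6845
r = S_xy / √(S_xx·S_yy) = -6184 / √(6396·6845) = -6184 / √43780620 = -6184 / 6616.6925 = -0.9346
t = r·√(n−2)/√(1−r²) = -0.9346·√12 / √(1−0.873477) = -3.237549 / 0.355701 = -9.102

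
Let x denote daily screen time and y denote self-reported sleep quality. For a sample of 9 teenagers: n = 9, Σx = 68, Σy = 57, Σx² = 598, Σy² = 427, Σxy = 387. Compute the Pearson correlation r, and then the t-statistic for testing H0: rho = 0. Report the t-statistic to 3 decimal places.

S_xy = nΣxy − ΣxΣy = 9·387 − 68·57 = 3483 − 3876 = -393
S_xx = nΣx² − (Σx)² = 9·598 − 68² = 5382 − 4624 = 758
S_yy = nΣy² − (Σy)² = 9·427 − 57² = 3843 − 3249 = 594
r = S_xy / √(S_xx·S_yy) = -393 / √(758·594) = -393 / √450252 = -393 / 671.0082 = -0.5857
t = r·√(n−2)/√(1−r²) = -0.5857·√7 / √(1−0.343044) = -1.549617 / 0.810528 = -1.912

-1.912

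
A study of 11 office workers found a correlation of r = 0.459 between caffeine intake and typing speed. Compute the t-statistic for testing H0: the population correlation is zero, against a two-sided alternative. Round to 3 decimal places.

1.550

1 − r² = 1 − 0.210681 = 0.789319;  √(1−r²) = 0.888436
√(n−2) = √9 = 3.000000
t = r·√(n−2)/√(1−r²) = 0.459 · 3.000000 / 0.888436 = 1.550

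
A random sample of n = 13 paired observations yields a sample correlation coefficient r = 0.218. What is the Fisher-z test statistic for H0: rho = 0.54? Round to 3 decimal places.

-1.210

Fisher z: atanh(0.218) = 0.221555, atanh(0.54) = 0.604156
z = (z_r − z_0)·√(n−3) = (0.221555 − 0.604156)·√10 = -0.382601 · 3.162278 = -1.210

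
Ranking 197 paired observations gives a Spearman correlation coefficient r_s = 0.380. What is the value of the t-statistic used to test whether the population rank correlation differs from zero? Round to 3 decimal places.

t = r_s·√(n−2) / √(1−r_s²) with r_s = 0.380, n = 197
  = 0.380·√195 / √(1 − 0.144400)
  = 0.380·13.964240 / 0.924986
  = 5.306411 / 0.924986 = 5.737

5.737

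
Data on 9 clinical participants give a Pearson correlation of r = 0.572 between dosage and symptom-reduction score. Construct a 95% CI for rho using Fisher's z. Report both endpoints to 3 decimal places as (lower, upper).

(-0.149, 0.896)

z_r = atanh(0.572) = 0.650490;  SE = 1/√(n−3) = 1/√6 = 0.408248
z-limits: 0.650490 ± 1.960·0.408248 = 0.650490 ± 0.800166 = [-0.149676, 1.450656]
ρ-limits: (tanh -0.149676, tanh 1.450656) = (-0.149, 0.896)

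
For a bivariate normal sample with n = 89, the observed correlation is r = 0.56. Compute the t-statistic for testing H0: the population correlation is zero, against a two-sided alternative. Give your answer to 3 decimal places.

6.305

t = r·√(n−2) / √(1−r²) with r = 0.56, n = 89
  = 0.56·√87 / √(1 − 0.3136)
  = 0.56·9.327379 / 0.828493
  = 5.223332 / 0.828493 = 6.305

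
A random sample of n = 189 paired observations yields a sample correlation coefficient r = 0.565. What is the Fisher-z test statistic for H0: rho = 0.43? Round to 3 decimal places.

Fisher z: atanh(0.565) = 0.640148, atanh(0.43) = 0.459897
z = (z_r − z_0)·√(n−3) = (0.640148 − 0.459897)·√186 = 0.180251 · 13.638182 = 2.458

2.458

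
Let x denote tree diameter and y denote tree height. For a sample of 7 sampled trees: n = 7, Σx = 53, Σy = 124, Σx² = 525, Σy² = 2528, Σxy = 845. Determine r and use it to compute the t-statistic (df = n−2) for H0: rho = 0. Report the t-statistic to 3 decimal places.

-1.170

S_xy = nΣxy − ΣxΣy = 7·845 − 53·124 = 5915 − 6572 = -657
S_xx = nΣx² − (Σx)² = 7·525 − 53² = 3675 − 2809 = 866
S_yy = nΣy² − (Σy)² = 7·2528 − 124² = 17696 − 15376 = 2320
r = S_xy / √(S_xx·S_yy) = -657 / √(866·2320) = -657 / √2009120 = -657 / 1417.4343 = -0.4635
t = r·√(n−2)/√(1−r²) = -0.4635·√5 / √(1−0.214832) = -1.036418 / 0.886097 = -1.170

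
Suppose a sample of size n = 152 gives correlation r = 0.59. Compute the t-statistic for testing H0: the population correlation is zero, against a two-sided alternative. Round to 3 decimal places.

8.950

t = r·√(n−2) / √(1−r²) with r = 0.59, n = 152
  = 0.59·√150 / √(1 − 0.3481)
  = 0.59·12.247449 / 0.807403
  = 7.225995 / 0.807403 = 8.950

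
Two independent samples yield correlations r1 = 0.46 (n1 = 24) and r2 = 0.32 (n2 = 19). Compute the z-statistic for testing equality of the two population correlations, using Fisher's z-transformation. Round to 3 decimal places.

z1 = atanh(0.46) = 0.497311,  z2 = atanh(0.32) = 0.331647
SE = √(1/(n1−3) + 1/(n2−3)) = √(1/21 + 1/16) = √(0.0476190 + 0.0625000) = √0.1101190 = 0.331842
z = (z1 − z2)/SE = (0.497311 − 0.331647) / 0.331842 = 0.165664 / 0.331842 = 0.499

0.499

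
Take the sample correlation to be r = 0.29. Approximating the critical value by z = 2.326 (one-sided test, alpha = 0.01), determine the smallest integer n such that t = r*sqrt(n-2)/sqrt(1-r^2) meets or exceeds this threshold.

61

Need r·√(n−2)/√(1−r²) ≥ 2.326
√(n−2) ≥ 2.326·√(1−0.0841) / 0.29 = 2.326·0.957027 / 0.29 = 7.6760
n−2 ≥ 58.9210  ⇒  n ≥ 60.9210
Smallest integer n = 61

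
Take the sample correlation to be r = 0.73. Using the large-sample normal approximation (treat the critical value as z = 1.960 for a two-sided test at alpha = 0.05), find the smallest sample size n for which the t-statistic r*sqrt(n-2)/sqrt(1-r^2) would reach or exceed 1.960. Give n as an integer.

Need r·√(n−2)/√(1−r²) ≥ 1.960
√(n−2) ≥ 1.960·√(1−0.5329) / 0.73 = 1.960·0.683447 / 0.73 = 1.8350
n−2 ≥ 3.3672  ⇒  n ≥ 5.3672
Smallest integer n = 6

6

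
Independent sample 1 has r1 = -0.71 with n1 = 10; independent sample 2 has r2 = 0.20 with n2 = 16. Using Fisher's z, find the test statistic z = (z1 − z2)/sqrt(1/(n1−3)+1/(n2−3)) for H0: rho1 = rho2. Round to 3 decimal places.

z1 = atanh(-0.71) = -0.887184,  z2 = atanh(0.20) = 0.202733
SE = √(1/(n1−3) + 1/(n2−3)) = √(1/7 + 1/13) = √(0.1428571 + 0.0769231) = √0.2197802 = 0.468807
z = (z1 − z2)/SE = (-0.887184 − 0.202733) / 0.468807 = -1.089917 / 0.468807 = -2.325

-2.325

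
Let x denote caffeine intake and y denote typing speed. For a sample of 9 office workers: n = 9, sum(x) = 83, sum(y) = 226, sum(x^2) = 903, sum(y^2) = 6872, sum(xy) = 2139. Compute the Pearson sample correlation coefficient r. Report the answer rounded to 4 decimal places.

Numerator: nΣxy − (Σx)(Σy) = 9·2139 − (83)(226) = 493
Denominator: √[(nΣx²−(Σx)²)(nΣy²−(Σy)²)]
  nΣx²−(Σx)² = 9·903 − 6889 = 1238;  nΣy²−(Σy)² = 9·6872 − 51076 = 10772
  √(1238·10772) = √13335736 = 3651.8127
r = 493 / 3651.8127 = 0.1350

0.1350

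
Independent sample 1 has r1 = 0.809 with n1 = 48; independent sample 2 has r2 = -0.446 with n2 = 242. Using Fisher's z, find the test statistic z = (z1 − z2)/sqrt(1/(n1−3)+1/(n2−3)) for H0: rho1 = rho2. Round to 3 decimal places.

z1 = atanh(0.809) = 1.124128,  z2 = atanh(-0.446) = -0.479696
SE = √(1/(n1−3) + 1/(n2−3)) = √(1/45 + 1/239) = √(0.0222222 + 0.0041841) = √0.0264063 = 0.162500
z = (z1 − z2)/SE = (1.124128 − (-0.479696)) / 0.162500 = 1.603824 / 0.162500 = 9.870

9.870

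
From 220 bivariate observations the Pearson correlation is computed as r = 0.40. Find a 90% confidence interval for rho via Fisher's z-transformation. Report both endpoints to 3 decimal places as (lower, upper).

(0.302, 0.489)

Fisher z: z_r = atanh(r) = ½·ln((1+0.40)/(1−0.40)) = 0.423649
SE(z) = 1/√(n−3) = 1/√217 = 0.067884
90% ⇒ z* = 1.645; margin = 1.645·0.067884 = 0.111669
CI on z-scale: (0.311980, 0.535318)
Back-transform: tanh(0.311980) = 0.302237, tanh(0.535318) = 0.489436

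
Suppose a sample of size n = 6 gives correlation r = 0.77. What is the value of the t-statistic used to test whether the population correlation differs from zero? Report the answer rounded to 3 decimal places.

2.414

t = r·√(n−2) / √(1−r²) with r = 0.77, n = 6
  = 0.77·√4 / √(1 − 0.5929)
  = 0.77·2.000000 / 0.638044
  = 1.540000 / 0.638044 = 2.414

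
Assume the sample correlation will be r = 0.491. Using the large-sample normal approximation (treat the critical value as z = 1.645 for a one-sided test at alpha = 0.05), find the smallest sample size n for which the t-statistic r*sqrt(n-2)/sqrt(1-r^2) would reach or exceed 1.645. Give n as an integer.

r√(n−2)/√(1−r²) ≥ 1.645  ⇔  n−2 ≥ (1.645)²·(1−r²)/r²
(1−r²)/r² = (1−0.241081)/0.241081 = 3.1480
n ≥ 2 + 2.706025·3.1480 = 2 + 8.5186 = 10.5186
⌈10.5186⌉ = 11

11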